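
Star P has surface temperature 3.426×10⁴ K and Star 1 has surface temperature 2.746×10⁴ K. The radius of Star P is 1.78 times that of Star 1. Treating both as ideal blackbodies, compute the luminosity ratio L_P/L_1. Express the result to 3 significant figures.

L ∝ R²T⁴, so L_P/L_1 = (R_P/R_1)²(T_P/T_1)⁴ = (1.78)² × (3.426×10⁴/2.746×10⁴)⁴ = 3.1684 × 2.42297 = 7.68.

L_P/L_1 ≈ 7.68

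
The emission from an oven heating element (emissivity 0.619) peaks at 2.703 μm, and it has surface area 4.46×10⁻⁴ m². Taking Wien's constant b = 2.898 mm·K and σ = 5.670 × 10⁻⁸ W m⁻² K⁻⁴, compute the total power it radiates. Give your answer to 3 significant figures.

Wien's law: T = b/λ_max = 2.898×10⁻³/2.703×10⁻⁶ = 1072.14 K.
Area A = 4.46×10⁻⁴ m².
Then P = εσAT⁴ = 0.619×5.670×10⁻⁸×4.46×10⁻⁴×(1072.14)⁴ = 20.7 W.

P ≈ 20.7 W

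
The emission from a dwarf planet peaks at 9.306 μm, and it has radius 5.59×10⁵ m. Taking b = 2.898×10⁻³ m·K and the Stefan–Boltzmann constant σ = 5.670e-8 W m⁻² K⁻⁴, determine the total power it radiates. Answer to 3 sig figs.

P ≈ 2.09×10¹⁵ W

Wien's law: T = b/λ_max = 2.898×10⁻³/9.306×10⁻⁶ = 311.412 K.
Surface area A = 4πR² = 4π(5.59×10⁵ m)² = 3.92675×10¹² m².
Then P = σAT⁴ = 5.670×10⁻⁸×3.92675×10¹²×(311.412)⁴ = 2.09×10¹⁵ W.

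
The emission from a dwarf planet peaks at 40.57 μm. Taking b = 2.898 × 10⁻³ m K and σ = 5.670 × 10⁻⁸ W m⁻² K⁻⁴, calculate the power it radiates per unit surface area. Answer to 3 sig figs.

I ≈ 1.48 W/m²

Wien's law: T = b/λ_max = 2.898×10⁻³/4.057×10⁻⁵ = 71.4321 K.
Then I = σT⁴ = 5.670×10⁻⁸×(71.4321)⁴ = 1.48 W/m².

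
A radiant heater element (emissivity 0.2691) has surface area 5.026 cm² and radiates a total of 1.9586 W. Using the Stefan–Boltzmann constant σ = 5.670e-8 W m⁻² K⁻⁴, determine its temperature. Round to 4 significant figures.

T ≈ 710.9 K

Area A = 5.026 cm² = 5.026×10⁻⁴ m².
P = εσAT⁴ ⇒ T = (P/(εσA))^(1/4) = (1.9586/(0.2691×5.670×10⁻⁸×5.026×10⁻⁴))^(1/4) = 710.9 K.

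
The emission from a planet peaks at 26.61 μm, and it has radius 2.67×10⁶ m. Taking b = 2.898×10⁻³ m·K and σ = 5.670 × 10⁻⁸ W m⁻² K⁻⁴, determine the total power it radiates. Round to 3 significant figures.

P ≈ 7.15×10¹⁴ W

Wien's law: T = b/λ_max = 2.898×10⁻³/2.661×10⁻⁵ = 108.906 K.
Surface area A = 4πR² = 4π(2.67×10⁶ m)² = 8.95844×10¹³ m².
Then P = σAT⁴ = 5.670×10⁻⁸×8.95844×10¹³×(108.906)⁴ = 7.15×10¹⁴ W.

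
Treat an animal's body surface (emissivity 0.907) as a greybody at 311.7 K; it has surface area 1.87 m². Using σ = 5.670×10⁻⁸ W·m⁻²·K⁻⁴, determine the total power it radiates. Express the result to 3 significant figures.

Area A = 1.87 m².
P = εσAT⁴ = 0.907 × 5.670×10⁻⁸ × 1.87 × (311.7)⁴ = 908 W.

P ≈ 908 W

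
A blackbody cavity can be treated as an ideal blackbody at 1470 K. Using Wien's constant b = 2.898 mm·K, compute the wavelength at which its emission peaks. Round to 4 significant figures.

Wien's displacement law: λ_max = b/T = (2.898×10⁻³ m·K)/(1470 K) = 1.9714×10⁻⁶ m.
That is 1971 nm, in the infrared range.

λ_max ≈ 1971 nm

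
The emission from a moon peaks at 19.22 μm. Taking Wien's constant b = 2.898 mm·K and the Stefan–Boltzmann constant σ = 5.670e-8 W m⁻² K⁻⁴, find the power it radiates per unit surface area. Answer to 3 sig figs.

I ≈ 29.3 W/m²

Wien's law: T = b/λ_max = 2.898×10⁻³/1.922×10⁻⁵ = 150.780 K.
Then I = σT⁴ = 5.670×10⁻⁸×(150.780)⁴ = 29.3 W/m².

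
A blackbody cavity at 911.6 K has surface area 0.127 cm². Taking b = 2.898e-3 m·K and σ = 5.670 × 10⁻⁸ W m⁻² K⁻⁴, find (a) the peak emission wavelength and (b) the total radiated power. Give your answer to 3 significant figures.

λ_max ≈ 3.18 μm; P ≈ 0.497 W

(a) λ_max = b/T = 2.898×10⁻³/911.6 = 3.179×10⁻⁶ m = 3.18 μm.
Area A = 0.127 cm² = 1.27×10⁻⁵ m².
(b) P = σAT⁴ = 5.670×10⁻⁸×1.27×10⁻⁵×(911.6)⁴ = 0.497 W.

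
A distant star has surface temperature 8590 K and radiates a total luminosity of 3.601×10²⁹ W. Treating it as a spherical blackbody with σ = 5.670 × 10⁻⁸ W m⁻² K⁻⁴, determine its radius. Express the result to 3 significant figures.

R ≈ 9.63×10⁹ m

L = 4πR²σT⁴ ⇒ R = √(L/(4πσT⁴)).
σT⁴ = 3.08714×10⁸ W/m², so R = √(3.601×10²⁹/(4π×3.08714×10⁸)) = 9.63×10⁹ m.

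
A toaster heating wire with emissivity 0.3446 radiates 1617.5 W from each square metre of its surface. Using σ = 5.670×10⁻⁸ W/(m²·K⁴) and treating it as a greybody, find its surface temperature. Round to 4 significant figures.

T ≈ 536.4 K

I = εσT⁴, so T = (I/εσ)^(1/4) = (1617.5/(0.3446×5.670×10⁻⁸))^(1/4) = 536.4 K.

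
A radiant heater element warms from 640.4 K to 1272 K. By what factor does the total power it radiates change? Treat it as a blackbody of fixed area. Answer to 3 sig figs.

P₂/P₁ ≈ 15.6

P ∝ T⁴, so P₂/P₁ = (T₂/T₁)⁴ = (1272/640.4)⁴ = (1.98626)⁴ = 15.6.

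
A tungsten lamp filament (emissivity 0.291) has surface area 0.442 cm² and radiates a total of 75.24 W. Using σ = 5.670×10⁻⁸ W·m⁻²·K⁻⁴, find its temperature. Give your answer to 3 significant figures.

Area A = 0.442 cm² = 4.42×10⁻⁵ m².
P = εσAT⁴ ⇒ T = (P/(εσA))^(1/4) = (75.24/(0.291×5.670×10⁻⁸×4.42×10⁻⁵))^(1/4) = 3.19×10³ K.

T ≈ 3.19×10³ K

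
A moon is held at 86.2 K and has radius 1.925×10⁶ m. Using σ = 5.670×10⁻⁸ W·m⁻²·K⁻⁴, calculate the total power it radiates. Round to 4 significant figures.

P ≈ 1.458×10¹⁴ W

Surface area A = 4πR² = 4π(1.925×10⁶ m)² = 4.65663×10¹³ m².
P = σAT⁴ = 5.670×10⁻⁸ × 4.65663×10¹³ × (86.2)⁴ = 1.458×10¹⁴ W.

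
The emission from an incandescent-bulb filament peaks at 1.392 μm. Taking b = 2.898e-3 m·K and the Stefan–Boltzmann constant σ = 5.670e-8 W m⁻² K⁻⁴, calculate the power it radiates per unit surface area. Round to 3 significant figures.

I ≈ 1.07×10⁶ W/m²

Wien's law: T = b/λ_max = 2.898×10⁻³/1.392×10⁻⁶ = 2081.90 K.
Then I = σT⁴ = 5.670×10⁻⁸×(2081.90)⁴ = 1.07×10⁶ W/m².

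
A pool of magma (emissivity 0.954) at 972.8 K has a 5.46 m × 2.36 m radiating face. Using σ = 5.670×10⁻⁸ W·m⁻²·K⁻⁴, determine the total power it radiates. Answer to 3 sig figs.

Area A = 5.46 × 2.36 = 12.8856 m².
P = εσAT⁴ = 0.954 × 5.670×10⁻⁸ × 12.8856 × (972.8)⁴ = 6.24×10⁵ W.

P ≈ 6.24×10⁵ W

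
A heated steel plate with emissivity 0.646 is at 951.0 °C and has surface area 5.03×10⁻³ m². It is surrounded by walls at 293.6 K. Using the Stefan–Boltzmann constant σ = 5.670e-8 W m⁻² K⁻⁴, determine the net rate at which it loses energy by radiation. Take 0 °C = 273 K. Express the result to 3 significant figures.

Net loss ≈ 412 W

T = 951.0 °C + 273 = 1224.0 K.
Area A = 5.03×10⁻³ m².
Net radiated power P_net = εσA(T⁴ − T₀⁴) = 0.646×5.670×10⁻⁸×5.03×10⁻³×(1224.0⁴ − 293.6⁴).
T⁴ − T₀⁴ = 2.24453×10¹² − 7.43061×10⁹ = 2.23710×10¹² K⁴, so P_net = 412 W.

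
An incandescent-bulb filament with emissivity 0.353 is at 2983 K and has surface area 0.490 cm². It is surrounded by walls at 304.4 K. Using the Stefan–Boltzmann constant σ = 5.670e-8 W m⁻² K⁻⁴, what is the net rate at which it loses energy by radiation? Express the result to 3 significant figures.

Net loss ≈ 77.6 W

Area A = 0.490 cm² = 4.90×10⁻⁵ m².
Net radiated power P_net = εσA(T⁴ − T₀⁴) = 0.353×5.670×10⁻⁸×4.90×10⁻⁵×(2983⁴ − 304.4⁴).
T⁴ − T₀⁴ = 7.91795×10¹³ − 8.58576×10⁹ = 7.91709×10¹³ K⁴, so P_net = 77.6 W.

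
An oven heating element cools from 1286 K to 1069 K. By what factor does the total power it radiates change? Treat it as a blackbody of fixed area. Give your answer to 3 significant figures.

P₂/P₁ ≈ 0.477

P ∝ T⁴, so P₂/P₁ = (T₂/T₁)⁴ = (1069/1286)⁴ = (0.831260)⁴ = 0.477.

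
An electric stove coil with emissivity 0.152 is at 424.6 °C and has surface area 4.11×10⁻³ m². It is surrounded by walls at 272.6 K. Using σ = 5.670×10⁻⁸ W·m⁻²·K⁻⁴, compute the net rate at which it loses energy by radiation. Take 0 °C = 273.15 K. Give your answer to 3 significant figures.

Net loss ≈ 8.20 W

T = 424.6 °C + 273.15 = 697.75 K.
Area A = 4.11×10⁻³ m².
Net radiated power P_net = εσA(T⁴ − T₀⁴) = 0.152×5.670×10⁻⁸×4.11×10⁻³×(697.75⁴ − 272.6⁴).
T⁴ − T₀⁴ = 2.37028×10¹¹ − 5.52209×10⁹ = 2.31506×10¹¹ K⁴, so P_net = 8.20 W.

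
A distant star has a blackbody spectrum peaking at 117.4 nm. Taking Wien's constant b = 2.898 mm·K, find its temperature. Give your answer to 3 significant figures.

T ≈ 2.47×10⁴ K

Wien's law gives T = b/λ_max = (2.898×10⁻³ m·K)/(1.174×10⁻⁷ m) = 2.47×10⁴ K.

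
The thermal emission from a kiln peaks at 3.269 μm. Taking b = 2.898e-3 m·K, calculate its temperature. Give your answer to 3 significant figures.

T ≈ 887 K

Wien's law gives T = b/λ_max = (2.898×10⁻³ m·K)/(3.269×10⁻⁶ m) = 887 K.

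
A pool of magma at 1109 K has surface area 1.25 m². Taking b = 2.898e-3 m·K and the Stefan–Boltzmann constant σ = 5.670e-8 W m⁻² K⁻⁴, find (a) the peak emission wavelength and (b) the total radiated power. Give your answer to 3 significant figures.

(a) λ_max = b/T = 2.898×10⁻³/1109 = 2.613×10⁻⁶ m = 2.61 μm.
Area A = 1.25 m².
(b) P = σAT⁴ = 5.670×10⁻⁸×1.25×(1109)⁴ = 1.07×10⁵ W.

λ_max ≈ 2.61 μm; P ≈ 1.07×10⁵ W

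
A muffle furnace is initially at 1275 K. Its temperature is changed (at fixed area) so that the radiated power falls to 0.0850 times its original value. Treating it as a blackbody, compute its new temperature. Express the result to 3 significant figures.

T₂ ≈ 688 K

P ∝ T⁴, so T₂/T₁ = (P₂/P₁)^(1/4) = (0.0850)^(1/4) = 0.539951.
T₂ = 1275 × 0.539951 = 688 K.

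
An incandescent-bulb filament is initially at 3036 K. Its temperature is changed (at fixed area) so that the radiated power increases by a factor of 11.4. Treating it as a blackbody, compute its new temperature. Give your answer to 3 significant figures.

T₂ ≈ 5.58×10³ K

P ∝ T⁴, so T₂/T₁ = (P₂/P₁)^(1/4) = (11.4)^(1/4) = 1.83750.
T₂ = 3036 × 1.83750 = 5.58×10³ K.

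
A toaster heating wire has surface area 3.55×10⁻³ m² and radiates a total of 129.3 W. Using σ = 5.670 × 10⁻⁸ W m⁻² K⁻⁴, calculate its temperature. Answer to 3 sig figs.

Area A = 3.55×10⁻³ m².
P = σAT⁴ ⇒ T = (P/(σA))^(1/4) = (129.3/(5.670×10⁻⁸×3.55×10⁻³))^(1/4) = 895 K.

T ≈ 895 K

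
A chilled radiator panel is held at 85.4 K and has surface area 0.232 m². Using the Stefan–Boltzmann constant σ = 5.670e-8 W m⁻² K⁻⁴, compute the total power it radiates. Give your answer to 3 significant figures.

P ≈ 0.700 W

Area A = 0.232 m².
P = σAT⁴ = 5.670×10⁻⁸ × 0.232 × (85.4)⁴ = 0.700 W.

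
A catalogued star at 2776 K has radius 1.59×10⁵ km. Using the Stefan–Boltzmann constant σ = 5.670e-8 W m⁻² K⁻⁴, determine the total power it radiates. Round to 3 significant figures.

Surface area A = 4πR² = 4π(1.59×10⁸ m)² = 3.17690×10¹⁷ m².
P = σAT⁴ = 5.670×10⁻⁸ × 3.17690×10¹⁷ × (2776)⁴ = 1.07×10²⁴ W.

P ≈ 1.07×10²⁴ W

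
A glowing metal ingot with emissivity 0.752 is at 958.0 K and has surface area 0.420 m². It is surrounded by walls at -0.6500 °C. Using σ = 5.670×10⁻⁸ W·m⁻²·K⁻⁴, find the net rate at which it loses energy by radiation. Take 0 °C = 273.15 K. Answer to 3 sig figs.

Surroundings: T = -0.6500 °C + 273.15 = 272.5000 K.
Area A = 0.420 m².
Net radiated power P_net = εσA(T⁴ − T₀⁴) = 0.752×5.670×10⁻⁸×0.420×(958.0⁴ − 272.5000⁴).
T⁴ − T₀⁴ = 8.42291×10¹¹ − 5.51399×10⁹ = 8.36777×10¹¹ K⁴, so P_net = 1.50×10⁴ W.

Net loss ≈ 1.50×10⁴ W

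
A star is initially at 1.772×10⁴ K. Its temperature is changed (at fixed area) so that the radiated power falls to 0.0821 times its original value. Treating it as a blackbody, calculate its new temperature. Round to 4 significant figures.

T₂ ≈ 9485 K

P ∝ T⁴, so T₂/T₁ = (P₂/P₁)^(1/4) = (0.0821)^(1/4) = 0.535286.
T₂ = 1.772×10⁴ × 0.535286 = 9485 K.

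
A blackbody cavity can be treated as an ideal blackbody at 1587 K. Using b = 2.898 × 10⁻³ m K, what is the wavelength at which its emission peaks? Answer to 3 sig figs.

λ_max ≈ 1.83 μm

Wien's displacement law: λ_max = b/T = (2.898×10⁻³ m·K)/(1587 K) = 1.826×10⁻⁶ m.
That is 1.83 μm, in the infrared range.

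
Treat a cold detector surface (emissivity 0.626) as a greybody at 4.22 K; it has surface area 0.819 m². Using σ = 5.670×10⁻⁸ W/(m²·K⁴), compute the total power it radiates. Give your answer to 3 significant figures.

Area A = 0.819 m².
P = εσAT⁴ = 0.626 × 5.670×10⁻⁸ × 0.819 × (4.22)⁴ = 9.22×10⁻⁶ W.

P ≈ 9.22×10⁻⁶ W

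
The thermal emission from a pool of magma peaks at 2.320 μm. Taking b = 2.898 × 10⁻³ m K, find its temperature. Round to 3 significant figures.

T ≈ 1.25×10³ K

Wien's law gives T = b/λ_max = (2.898×10⁻³ m·K)/(2.320×10⁻⁶ m) = 1.25×10³ K.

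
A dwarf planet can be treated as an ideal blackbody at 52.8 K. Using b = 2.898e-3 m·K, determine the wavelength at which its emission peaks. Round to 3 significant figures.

λ_max ≈ 54.9 μm

Wien's displacement law: λ_max = b/T = (2.898×10⁻³ m·K)/(52.8 K) = 5.489×10⁻⁵ m.
That is 54.9 μm, in the infrared range.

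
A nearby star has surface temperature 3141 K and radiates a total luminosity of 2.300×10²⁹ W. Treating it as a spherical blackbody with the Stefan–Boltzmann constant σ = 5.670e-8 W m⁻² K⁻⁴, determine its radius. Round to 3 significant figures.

L = 4πR²σT⁴ ⇒ R = √(L/(4πσT⁴)).
σT⁴ = 5.51893×10⁶ W/m², so R = √(2.300×10²⁹/(4π×5.51893×10⁶)) = 5.76×10¹⁰ m.

R ≈ 5.76×10¹⁰ m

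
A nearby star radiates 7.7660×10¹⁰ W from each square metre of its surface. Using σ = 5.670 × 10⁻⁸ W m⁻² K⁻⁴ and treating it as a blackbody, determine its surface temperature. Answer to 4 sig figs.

I = σT⁴, so T = (I/σ)^(1/4) = (7.7660×10¹⁰/(5.670×10⁻⁸))^(1/4) = 3.421×10⁴ K.

T ≈ 3.421×10⁴ K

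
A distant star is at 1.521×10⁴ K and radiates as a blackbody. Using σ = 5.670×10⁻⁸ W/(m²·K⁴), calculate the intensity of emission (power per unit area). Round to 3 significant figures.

I ≈ 3.03×10⁹ W/m²

Stefan–Boltzmann: I = σT⁴ = 5.670×10⁻⁸ × (1.521×10⁴)⁴ = 3.03×10⁹ W/m².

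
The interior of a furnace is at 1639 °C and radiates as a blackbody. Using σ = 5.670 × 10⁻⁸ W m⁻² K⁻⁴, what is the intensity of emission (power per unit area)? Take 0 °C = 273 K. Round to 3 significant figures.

T = 1639 °C + 273 = 1912 K.
Stefan–Boltzmann: I = σT⁴ = 5.670×10⁻⁸ × (1912)⁴ = 7.58×10⁵ W/m².

I ≈ 7.58×10⁵ W/m²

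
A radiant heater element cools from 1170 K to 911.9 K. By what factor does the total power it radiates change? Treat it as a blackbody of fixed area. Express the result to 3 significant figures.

P ∝ T⁴, so P₂/P₁ = (T₂/T₁)⁴ = (911.9/1170)⁴ = (0.779402)⁴ = 0.369.

P₂/P₁ ≈ 0.369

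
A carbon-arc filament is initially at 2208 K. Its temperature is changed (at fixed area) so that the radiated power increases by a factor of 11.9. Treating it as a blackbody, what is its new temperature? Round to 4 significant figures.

T₂ ≈ 4101 K

P ∝ T⁴, so T₂/T₁ = (P₂/P₁)^(1/4) = (11.9)^(1/4) = 1.85732.
T₂ = 2208 × 1.85732 = 4101 K.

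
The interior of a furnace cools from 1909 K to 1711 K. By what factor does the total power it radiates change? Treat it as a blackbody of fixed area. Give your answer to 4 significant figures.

P ∝ T⁴, so P₂/P₁ = (T₂/T₁)⁴ = (1711/1909)⁴ = (0.896281)⁴ = 0.6453.

P₂/P₁ ≈ 0.6453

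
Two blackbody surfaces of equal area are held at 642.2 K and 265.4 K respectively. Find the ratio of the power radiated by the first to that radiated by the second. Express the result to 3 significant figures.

With equal areas, P₁/P₂ = (T₁/T₂)⁴ = (642.2/265.4)⁴ = 34.3.

P₁/P₂ ≈ 34.3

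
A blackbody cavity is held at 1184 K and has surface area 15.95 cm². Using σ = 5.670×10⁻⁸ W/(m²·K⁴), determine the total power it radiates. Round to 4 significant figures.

Area A = 15.95 cm² = 1.595×10⁻³ m².
P = σAT⁴ = 5.670×10⁻⁸ × 1.595×10⁻³ × (1184)⁴ = 177.7 W.

P ≈ 177.7 W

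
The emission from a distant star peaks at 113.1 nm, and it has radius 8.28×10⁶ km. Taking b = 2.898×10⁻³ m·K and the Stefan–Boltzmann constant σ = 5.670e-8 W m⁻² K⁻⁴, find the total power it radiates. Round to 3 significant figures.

P ≈ 2.11×10³¹ W

Wien's law: T = b/λ_max = 2.898×10⁻³/1.131×10⁻⁷ = 25623.3 K.
Surface area A = 4πR² = 4π(8.28×10⁹ m)² = 8.61530×10²⁰ m².
Then P = σAT⁴ = 5.670×10⁻⁸×8.61530×10²⁰×(25623.3)⁴ = 2.11×10³¹ W.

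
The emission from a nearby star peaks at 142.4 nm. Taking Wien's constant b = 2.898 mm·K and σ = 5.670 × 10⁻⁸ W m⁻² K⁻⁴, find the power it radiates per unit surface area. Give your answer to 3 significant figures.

Wien's law: T = b/λ_max = 2.898×10⁻³/1.424×10⁻⁷ = 20351.1 K.
Then I = σT⁴ = 5.670×10⁻⁸×(20351.1)⁴ = 9.73×10⁹ W/m².

I ≈ 9.73×10⁹ W/m²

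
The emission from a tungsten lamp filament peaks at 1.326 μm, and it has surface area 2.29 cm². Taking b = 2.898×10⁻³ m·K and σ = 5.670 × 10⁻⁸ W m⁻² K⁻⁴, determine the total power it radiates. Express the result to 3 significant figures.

Wien's law: T = b/λ_max = 2.898×10⁻³/1.326×10⁻⁶ = 2185.52 K.
Area A = 2.29 cm² = 2.29×10⁻⁴ m².
Then P = σAT⁴ = 5.670×10⁻⁸×2.29×10⁻⁴×(2185.52)⁴ = 296 W.

P ≈ 296 W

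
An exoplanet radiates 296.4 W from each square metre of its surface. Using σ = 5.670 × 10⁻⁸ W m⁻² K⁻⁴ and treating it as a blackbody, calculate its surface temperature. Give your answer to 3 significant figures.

T ≈ 269 K

I = σT⁴, so T = (I/σ)^(1/4) = (296.4/(5.670×10⁻⁸))^(1/4) = 269 K.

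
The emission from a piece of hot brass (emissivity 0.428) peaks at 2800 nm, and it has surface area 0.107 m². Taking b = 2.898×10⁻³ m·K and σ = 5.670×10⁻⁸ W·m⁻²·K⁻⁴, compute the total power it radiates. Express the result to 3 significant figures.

P ≈ 2.98×10³ W

Wien's law: T = b/λ_max = 2.898×10⁻³/2.800×10⁻⁶ = 1035.00 K.
Area A = 0.107 m².
Then P = εσAT⁴ = 0.428×5.670×10⁻⁸×0.107×(1035.00)⁴ = 2.98×10³ W.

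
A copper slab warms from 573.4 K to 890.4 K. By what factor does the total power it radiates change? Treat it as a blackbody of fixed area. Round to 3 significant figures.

P ∝ T⁴, so P₂/P₁ = (T₂/T₁)⁴ = (890.4/573.4)⁴ = (1.55284)⁴ = 5.81.

P₂/P₁ ≈ 5.81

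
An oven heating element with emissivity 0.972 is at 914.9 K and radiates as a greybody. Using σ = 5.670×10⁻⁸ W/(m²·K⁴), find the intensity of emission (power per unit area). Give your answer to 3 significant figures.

I ≈ 3.86×10⁴ W/m²

Stefan–Boltzmann: I = εσT⁴ = 0.972 × 5.670×10⁻⁸ × (914.9)⁴ = 3.86×10⁴ W/m².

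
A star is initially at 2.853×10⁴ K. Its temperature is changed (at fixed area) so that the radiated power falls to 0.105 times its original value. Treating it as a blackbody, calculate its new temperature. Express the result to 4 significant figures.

T₂ ≈ 1.624×10⁴ K

P ∝ T⁴, so T₂/T₁ = (P₂/P₁)^(1/4) = (0.105)^(1/4) = 0.569243.
T₂ = 2.853×10⁴ × 0.569243 = 1.624×10⁴ K.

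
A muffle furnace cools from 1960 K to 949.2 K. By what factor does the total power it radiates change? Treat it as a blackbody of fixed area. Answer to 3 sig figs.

P ∝ T⁴, so P₂/P₁ = (T₂/T₁)⁴ = (949.2/1960)⁴ = (0.484286)⁴ = 0.0550.

P₂/P₁ ≈ 0.0550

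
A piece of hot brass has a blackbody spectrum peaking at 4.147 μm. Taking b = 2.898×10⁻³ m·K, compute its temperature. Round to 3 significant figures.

Wien's law gives T = b/λ_max = (2.898×10⁻³ m·K)/(4.147×10⁻⁶ m) = 699 K.

T ≈ 699 K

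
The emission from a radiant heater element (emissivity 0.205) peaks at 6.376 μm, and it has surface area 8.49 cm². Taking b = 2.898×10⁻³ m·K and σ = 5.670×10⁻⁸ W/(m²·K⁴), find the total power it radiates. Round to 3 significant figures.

Wien's law: T = b/λ_max = 2.898×10⁻³/6.376×10⁻⁶ = 454.517 K.
Area A = 8.49 cm² = 8.49×10⁻⁴ m².
Then P = εσAT⁴ = 0.205×5.670×10⁻⁸×8.49×10⁻⁴×(454.517)⁴ = 0.421 W.

P ≈ 0.421 W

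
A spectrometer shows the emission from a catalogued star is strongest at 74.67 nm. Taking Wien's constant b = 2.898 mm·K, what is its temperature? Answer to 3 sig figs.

Wien's law gives T = b/λ_max = (2.898×10⁻³ m·K)/(7.467×10⁻⁸ m) = 3.88×10⁴ K.

T ≈ 3.88×10⁴ K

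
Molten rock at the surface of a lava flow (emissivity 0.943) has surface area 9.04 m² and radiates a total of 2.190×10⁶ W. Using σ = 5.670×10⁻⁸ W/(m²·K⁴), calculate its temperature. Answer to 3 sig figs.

T ≈ 1.46×10³ K

Area A = 9.04 m².
P = εσAT⁴ ⇒ T = (P/(εσA))^(1/4) = (2.190×10⁶/(0.943×5.670×10⁻⁸×9.04))^(1/4) = 1.46×10³ K.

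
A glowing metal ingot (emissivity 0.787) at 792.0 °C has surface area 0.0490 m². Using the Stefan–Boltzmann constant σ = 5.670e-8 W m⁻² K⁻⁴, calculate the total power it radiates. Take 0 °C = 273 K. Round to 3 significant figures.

P ≈ 2.81×10³ W

T = 792.0 °C + 273 = 1065.0 K.
Area A = 0.0490 m².
P = εσAT⁴ = 0.787 × 5.670×10⁻⁸ × 0.0490 × (1065.0)⁴ = 2.81×10³ W.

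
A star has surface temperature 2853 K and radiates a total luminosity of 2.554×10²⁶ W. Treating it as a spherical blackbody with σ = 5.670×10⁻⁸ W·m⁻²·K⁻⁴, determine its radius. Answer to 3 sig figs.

R ≈ 2.33×10⁹ m

L = 4πR²σT⁴ ⇒ R = √(L/(4πσT⁴)).
σT⁴ = 3.75656×10⁶ W/m², so R = √(2.554×10²⁶/(4π×3.75656×10⁶)) = 2.33×10⁹ m.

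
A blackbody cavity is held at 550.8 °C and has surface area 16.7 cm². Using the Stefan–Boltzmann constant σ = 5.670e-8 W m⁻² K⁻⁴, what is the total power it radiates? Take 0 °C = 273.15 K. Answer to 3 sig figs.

P ≈ 43.6 W

T = 550.8 °C + 273.15 = 823.95 K.
Area A = 16.7 cm² = 1.67×10⁻³ m².
P = σAT⁴ = 5.670×10⁻⁸ × 1.67×10⁻³ × (823.95)⁴ = 43.6 W.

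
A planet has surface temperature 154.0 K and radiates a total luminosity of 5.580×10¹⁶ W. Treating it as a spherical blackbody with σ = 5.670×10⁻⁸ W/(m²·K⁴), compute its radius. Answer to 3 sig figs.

R ≈ 1.18×10⁷ m

L = 4πR²σT⁴ ⇒ R = √(L/(4πσT⁴)).
σT⁴ = 31.8908 W/m², so R = √(5.580×10¹⁶/(4π×31.8908)) = 1.18×10⁷ m.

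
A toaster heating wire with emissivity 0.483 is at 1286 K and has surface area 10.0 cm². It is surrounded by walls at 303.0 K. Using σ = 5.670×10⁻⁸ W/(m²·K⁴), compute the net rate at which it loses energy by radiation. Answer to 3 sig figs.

Net loss ≈ 74.7 W

Area A = 10.0 cm² = 1.00×10⁻³ m².
Net radiated power P_net = εσA(T⁴ − T₀⁴) = 0.483×5.670×10⁻⁸×1.00×10⁻³×(1286⁴ − 303.0⁴).
T⁴ − T₀⁴ = 2.73504×10¹² − 8.42889×10⁹ = 2.72661×10¹² K⁴, so P_net = 74.7 W.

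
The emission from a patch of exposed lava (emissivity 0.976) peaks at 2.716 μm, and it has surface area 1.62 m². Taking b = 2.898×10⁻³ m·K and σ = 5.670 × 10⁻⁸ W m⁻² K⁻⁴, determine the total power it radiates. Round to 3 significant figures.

P ≈ 1.16×10⁵ W

Wien's law: T = b/λ_max = 2.898×10⁻³/2.716×10⁻⁶ = 1067.01 K.
Area A = 1.62 m².
Then P = εσAT⁴ = 0.976×5.670×10⁻⁸×1.62×(1067.01)⁴ = 1.16×10⁵ W.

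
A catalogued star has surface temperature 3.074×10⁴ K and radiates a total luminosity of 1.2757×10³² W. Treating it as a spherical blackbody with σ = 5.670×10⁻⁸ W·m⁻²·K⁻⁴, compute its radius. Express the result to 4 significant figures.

L = 4πR²σT⁴ ⇒ R = √(L/(4πσT⁴)).
σT⁴ = 5.06289×10¹⁰ W/m², so R = √(1.2757×10³²/(4π×5.06289×10¹⁰)) = 1.416×10¹⁰ m.

R ≈ 1.416×10¹⁰ m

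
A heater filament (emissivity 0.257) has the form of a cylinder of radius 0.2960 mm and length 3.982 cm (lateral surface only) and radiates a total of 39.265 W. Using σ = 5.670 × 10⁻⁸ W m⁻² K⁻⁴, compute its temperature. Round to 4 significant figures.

T ≈ 2456 K

Lateral area A = 2πrL = 2π×2.960×10⁻⁴×0.03982 = 7.40581×10⁻⁵ m².
P = εσAT⁴ ⇒ T = (P/(εσA))^(1/4) = (39.265/(0.257×5.670×10⁻⁸×7.40581×10⁻⁵))^(1/4) = 2456 K.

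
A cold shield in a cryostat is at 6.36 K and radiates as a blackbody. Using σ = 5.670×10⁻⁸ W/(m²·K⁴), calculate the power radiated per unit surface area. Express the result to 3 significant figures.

Stefan–Boltzmann: I = σT⁴ = 5.670×10⁻⁸ × (6.36)⁴ = 9.28×10⁻⁵ W/m².

I ≈ 9.28×10⁻⁵ W/m²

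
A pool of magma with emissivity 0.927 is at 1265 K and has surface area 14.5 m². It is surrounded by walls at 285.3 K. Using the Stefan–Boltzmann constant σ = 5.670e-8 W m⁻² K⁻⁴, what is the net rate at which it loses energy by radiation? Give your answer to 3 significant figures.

Net loss ≈ 1.95×10⁶ W

Area A = 14.5 m².
Net radiated power P_net = εσA(T⁴ − T₀⁴) = 0.927×5.670×10⁻⁸×14.5×(1265⁴ − 285.3⁴).
T⁴ − T₀⁴ = 2.56072×10¹² − 6.62532×10⁹ = 2.55409×10¹² K⁴, so P_net = 1.95×10⁶ W.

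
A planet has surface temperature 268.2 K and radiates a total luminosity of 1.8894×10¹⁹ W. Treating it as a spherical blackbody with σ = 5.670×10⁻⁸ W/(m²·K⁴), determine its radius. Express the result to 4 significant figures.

L = 4πR²σT⁴ ⇒ R = √(L/(4πσT⁴)).
σT⁴ = 293.372 W/m², so R = √(1.8894×10¹⁹/(4π×293.372)) = 7.159×10⁷ m.

R ≈ 7.159×10⁷ m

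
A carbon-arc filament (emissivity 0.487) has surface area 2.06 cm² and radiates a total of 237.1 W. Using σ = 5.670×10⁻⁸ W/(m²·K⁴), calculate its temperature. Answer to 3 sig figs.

Area A = 2.06 cm² = 2.06×10⁻⁴ m².
P = εσAT⁴ ⇒ T = (P/(εσA))^(1/4) = (237.1/(0.487×5.670×10⁻⁸×2.06×10⁻⁴))^(1/4) = 2.54×10³ K.

T ≈ 2.54×10³ K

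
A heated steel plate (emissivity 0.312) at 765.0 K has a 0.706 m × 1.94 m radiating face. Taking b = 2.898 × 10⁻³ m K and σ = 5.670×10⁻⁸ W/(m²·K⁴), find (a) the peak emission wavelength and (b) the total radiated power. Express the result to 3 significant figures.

λ_max ≈ 3.79 μm; P ≈ 8.30×10³ W

(a) λ_max = b/T = 2.898×10⁻³/765.0 = 3.788×10⁻⁶ m = 3.79 μm.
Area A = 0.706 × 1.94 = 1.36964 m².
(b) P = εσAT⁴ = 0.312×5.670×10⁻⁸×1.36964×(765.0)⁴ = 8.30×10³ W.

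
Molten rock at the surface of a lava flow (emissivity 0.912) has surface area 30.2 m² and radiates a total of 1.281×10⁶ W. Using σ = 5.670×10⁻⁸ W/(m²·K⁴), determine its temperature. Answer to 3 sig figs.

Area A = 30.2 m².
P = εσAT⁴ ⇒ T = (P/(εσA))^(1/4) = (1.281×10⁶/(0.912×5.670×10⁻⁸×30.2))^(1/4) = 952 K.

T ≈ 952 K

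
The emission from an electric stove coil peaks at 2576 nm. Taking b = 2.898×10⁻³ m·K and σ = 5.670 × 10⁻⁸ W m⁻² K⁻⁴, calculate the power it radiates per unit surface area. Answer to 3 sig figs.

Wien's law: T = b/λ_max = 2.898×10⁻³/2.576×10⁻⁶ = 1125.00 K.
Then I = σT⁴ = 5.670×10⁻⁸×(1125.00)⁴ = 9.08×10⁴ W/m².

I ≈ 9.08×10⁴ W/m²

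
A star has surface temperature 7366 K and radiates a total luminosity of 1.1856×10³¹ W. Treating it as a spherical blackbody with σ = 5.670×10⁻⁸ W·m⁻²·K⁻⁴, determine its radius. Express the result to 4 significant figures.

R ≈ 7.518×10¹⁰ m

L = 4πR²σT⁴ ⇒ R = √(L/(4πσT⁴)).
σT⁴ = 1.66921×10⁸ W/m², so R = √(1.1856×10³¹/(4π×1.66921×10⁸)) = 7.518×10¹⁰ m.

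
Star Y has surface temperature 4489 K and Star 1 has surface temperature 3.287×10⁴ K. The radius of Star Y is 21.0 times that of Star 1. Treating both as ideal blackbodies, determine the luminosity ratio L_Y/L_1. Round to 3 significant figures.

L ∝ R²T⁴, so L_Y/L_1 = (R_Y/R_1)²(T_Y/T_1)⁴ = (21.0)² × (4489/3.287×10⁴)⁴ = 441 × 3.47856×10⁻⁴ = 0.153.

L_Y/L_1 ≈ 0.153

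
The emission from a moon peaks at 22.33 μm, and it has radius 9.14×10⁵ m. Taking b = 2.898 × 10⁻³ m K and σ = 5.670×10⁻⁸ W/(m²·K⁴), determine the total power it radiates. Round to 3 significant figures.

Wien's law: T = b/λ_max = 2.898×10⁻³/2.233×10⁻⁵ = 129.781 K.
Surface area A = 4πR² = 4π(9.14×10⁵ m)² = 1.04979×10¹³ m².
Then P = σAT⁴ = 5.670×10⁻⁸×1.04979×10¹³×(129.781)⁴ = 1.69×10¹⁴ W.

P ≈ 1.69×10¹⁴ W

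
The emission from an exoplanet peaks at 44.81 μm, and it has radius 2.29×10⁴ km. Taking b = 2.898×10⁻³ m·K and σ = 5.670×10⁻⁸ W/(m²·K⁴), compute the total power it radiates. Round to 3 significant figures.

Wien's law: T = b/λ_max = 2.898×10⁻³/4.481×10⁻⁵ = 64.6731 K.
Surface area A = 4πR² = 4π(2.29×10⁷ m)² = 6.58993×10¹⁵ m².
Then P = σAT⁴ = 5.670×10⁻⁸×6.58993×10¹⁵×(64.6731)⁴ = 6.54×10¹⁵ W.

P ≈ 6.54×10¹⁵ W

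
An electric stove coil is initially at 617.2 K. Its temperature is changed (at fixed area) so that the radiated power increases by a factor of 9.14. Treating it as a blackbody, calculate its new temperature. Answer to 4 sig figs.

T₂ ≈ 1073 K

P ∝ T⁴, so T₂/T₁ = (P₂/P₁)^(1/4) = (9.14)^(1/4) = 1.73875.
T₂ = 617.2 × 1.73875 = 1073 K.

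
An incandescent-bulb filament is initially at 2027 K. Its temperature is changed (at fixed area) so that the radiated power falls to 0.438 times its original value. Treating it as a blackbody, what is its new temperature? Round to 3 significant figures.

T₂ ≈ 1.65×10³ K

P ∝ T⁴, so T₂/T₁ = (P₂/P₁)^(1/4) = (0.438)^(1/4) = 0.813521.
T₂ = 2027 × 0.813521 = 1.65×10³ K.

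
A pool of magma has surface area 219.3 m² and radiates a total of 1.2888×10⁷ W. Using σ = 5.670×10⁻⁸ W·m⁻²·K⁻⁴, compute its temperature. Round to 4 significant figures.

T ≈ 1009 K

Area A = 219.3 m².
P = σAT⁴ ⇒ T = (P/(σA))^(1/4) = (1.2888×10⁷/(5.670×10⁻⁸×219.3))^(1/4) = 1009 K.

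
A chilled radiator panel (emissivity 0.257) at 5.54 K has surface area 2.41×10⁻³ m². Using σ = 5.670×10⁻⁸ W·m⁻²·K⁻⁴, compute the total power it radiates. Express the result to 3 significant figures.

P ≈ 3.31×10⁻⁸ W

Area A = 2.41×10⁻³ m².
P = εσAT⁴ = 0.257 × 5.670×10⁻⁸ × 2.41×10⁻³ × (5.54)⁴ = 3.31×10⁻⁸ W.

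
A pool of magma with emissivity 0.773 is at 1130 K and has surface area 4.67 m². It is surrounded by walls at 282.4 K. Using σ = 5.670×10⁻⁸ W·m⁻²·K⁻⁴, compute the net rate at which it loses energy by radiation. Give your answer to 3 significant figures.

Area A = 4.67 m².
Net radiated power P_net = εσA(T⁴ − T₀⁴) = 0.773×5.670×10⁻⁸×4.67×(1130⁴ − 282.4⁴).
T⁴ − T₀⁴ = 1.63047×10¹² − 6.36002×10⁹ = 1.62411×10¹² K⁴, so P_net = 3.32×10⁵ W.

Net loss ≈ 3.32×10⁵ W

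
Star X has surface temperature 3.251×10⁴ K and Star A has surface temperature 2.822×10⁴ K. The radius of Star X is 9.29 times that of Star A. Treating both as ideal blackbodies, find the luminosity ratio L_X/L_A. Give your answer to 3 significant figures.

L ∝ R²T⁴, so L_X/L_A = (R_X/R_A)²(T_X/T_A)⁴ = (9.29)² × (3.251×10⁴/2.822×10⁴)⁴ = 86.3041 × 1.76133 = 152.

L_X/L_A ≈ 152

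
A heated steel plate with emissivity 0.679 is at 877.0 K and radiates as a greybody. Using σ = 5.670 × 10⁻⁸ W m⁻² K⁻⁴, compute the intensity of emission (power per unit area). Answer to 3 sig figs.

I ≈ 2.28×10⁴ W/m²

Stefan–Boltzmann: I = εσT⁴ = 0.679 × 5.670×10⁻⁸ × (877.0)⁴ = 2.28×10⁴ W/m².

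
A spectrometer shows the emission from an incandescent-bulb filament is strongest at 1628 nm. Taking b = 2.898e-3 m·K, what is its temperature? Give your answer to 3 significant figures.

T ≈ 1.78×10³ K

Wien's law gives T = b/λ_max = (2.898×10⁻³ m·K)/(1.628×10⁻⁶ m) = 1.78×10³ K.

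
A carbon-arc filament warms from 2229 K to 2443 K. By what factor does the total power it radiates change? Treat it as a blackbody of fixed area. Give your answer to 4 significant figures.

P ∝ T⁴, so P₂/P₁ = (T₂/T₁)⁴ = (2443/2229)⁴ = (1.09601)⁴ = 1.443.

P₂/P₁ ≈ 1.443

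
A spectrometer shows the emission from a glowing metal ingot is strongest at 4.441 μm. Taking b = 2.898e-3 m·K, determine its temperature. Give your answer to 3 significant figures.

Wien's law gives T = b/λ_max = (2.898×10⁻³ m·K)/(4.441×10⁻⁶ m) = 653 K.

T ≈ 653 K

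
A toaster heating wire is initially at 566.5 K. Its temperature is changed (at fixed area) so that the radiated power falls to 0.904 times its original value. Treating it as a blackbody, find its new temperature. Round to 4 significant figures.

P ∝ T⁴, so T₂/T₁ = (P₂/P₁)^(1/4) = (0.904)^(1/4) = 0.975084.
T₂ = 566.5 × 0.975084 = 552.4 K.

T₂ ≈ 552.4 K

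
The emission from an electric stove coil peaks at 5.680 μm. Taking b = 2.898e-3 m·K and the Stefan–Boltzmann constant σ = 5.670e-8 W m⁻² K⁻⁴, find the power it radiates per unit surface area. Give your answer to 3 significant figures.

Wien's law: T = b/λ_max = 2.898×10⁻³/5.680×10⁻⁶ = 510.211 K.
Then I = σT⁴ = 5.670×10⁻⁸×(510.211)⁴ = 3.84×10³ W/m².

I ≈ 3.84×10³ W/m²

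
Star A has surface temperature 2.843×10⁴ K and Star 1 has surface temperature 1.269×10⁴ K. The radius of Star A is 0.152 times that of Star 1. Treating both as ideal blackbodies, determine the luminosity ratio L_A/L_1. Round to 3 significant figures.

L ∝ R²T⁴, so L_A/L_1 = (R_A/R_1)²(T_A/T_1)⁴ = (0.152)² × (2.843×10⁴/1.269×10⁴)⁴ = 0.023104 × 25.1919 = 0.582.

L_A/L_1 ≈ 0.582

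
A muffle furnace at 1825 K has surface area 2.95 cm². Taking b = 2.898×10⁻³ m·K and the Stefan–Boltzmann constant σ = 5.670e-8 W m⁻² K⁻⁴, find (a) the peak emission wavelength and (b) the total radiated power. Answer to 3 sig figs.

(a) λ_max = b/T = 2.898×10⁻³/1825 = 1.588×10⁻⁶ m = 1.59×10³ nm.
Area A = 2.95 cm² = 2.95×10⁻⁴ m².
(b) P = σAT⁴ = 5.670×10⁻⁸×2.95×10⁻⁴×(1825)⁴ = 186 W.

λ_max ≈ 1.59×10³ nm; P ≈ 186 W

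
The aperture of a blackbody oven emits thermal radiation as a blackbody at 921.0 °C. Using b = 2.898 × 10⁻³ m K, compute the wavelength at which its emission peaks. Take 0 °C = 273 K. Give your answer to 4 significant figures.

λ_max ≈ 2.427 μm

T = 921.0 °C + 273 = 1194.0 K.
Wien's displacement law: λ_max = b/T = (2.898×10⁻³ m·K)/(1194.0 K) = 2.4271×10⁻⁶ m.
That is 2.427 μm, in the infrared range.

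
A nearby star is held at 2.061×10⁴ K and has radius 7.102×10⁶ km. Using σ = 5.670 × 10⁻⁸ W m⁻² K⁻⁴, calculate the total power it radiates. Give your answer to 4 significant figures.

Surface area A = 4πR² = 4π(7.102×10⁹ m)² = 6.33828×10²⁰ m².
P = σAT⁴ = 5.670×10⁻⁸ × 6.33828×10²⁰ × (2.061×10⁴)⁴ = 6.484×10³⁰ W.

P ≈ 6.484×10³⁰ W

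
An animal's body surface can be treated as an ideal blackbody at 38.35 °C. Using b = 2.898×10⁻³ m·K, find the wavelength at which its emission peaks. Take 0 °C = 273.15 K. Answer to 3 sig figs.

λ_max ≈ 9.30 μm

T = 38.35 °C + 273.15 = 311.50 K.
Wien's displacement law: λ_max = b/T = (2.898×10⁻³ m·K)/(311.50 K) = 9.303×10⁻⁶ m.
That is 9.30 μm, in the infrared range.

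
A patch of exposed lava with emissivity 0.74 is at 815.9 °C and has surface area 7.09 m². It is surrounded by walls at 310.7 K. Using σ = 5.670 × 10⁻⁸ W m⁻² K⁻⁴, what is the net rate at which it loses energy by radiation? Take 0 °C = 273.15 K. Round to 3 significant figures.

T = 815.9 °C + 273.15 = 1089.05 K.
Area A = 7.09 m².
Net radiated power P_net = εσA(T⁴ − T₀⁴) = 0.74×5.670×10⁻⁸×7.09×(1089.05⁴ − 310.7⁴).
T⁴ − T₀⁴ = 1.40667×10¹² − 9.31891×10⁹ = 1.39735×10¹² K⁴, so P_net = 4.16×10⁵ W.

Net loss ≈ 4.16×10⁵ W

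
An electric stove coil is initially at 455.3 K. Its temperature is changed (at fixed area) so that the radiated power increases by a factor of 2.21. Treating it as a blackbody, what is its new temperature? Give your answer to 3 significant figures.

T₂ ≈ 555 K

P ∝ T⁴, so T₂/T₁ = (P₂/P₁)^(1/4) = (2.21)^(1/4) = 1.21926.
T₂ = 455.3 × 1.21926 = 555 K.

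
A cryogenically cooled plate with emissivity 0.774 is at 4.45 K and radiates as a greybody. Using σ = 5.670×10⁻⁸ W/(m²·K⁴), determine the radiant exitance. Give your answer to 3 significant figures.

I ≈ 1.72×10⁻⁵ W/m²

Stefan–Boltzmann: I = εσT⁴ = 0.774 × 5.670×10⁻⁸ × (4.45)⁴ = 1.72×10⁻⁵ W/m².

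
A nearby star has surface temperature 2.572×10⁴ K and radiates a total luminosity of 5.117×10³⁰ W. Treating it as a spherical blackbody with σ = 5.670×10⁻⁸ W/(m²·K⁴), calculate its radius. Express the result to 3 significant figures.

R ≈ 4.05×10⁹ m

L = 4πR²σT⁴ ⇒ R = √(L/(4πσT⁴)).
σT⁴ = 2.48123×10¹⁰ W/m², so R = √(5.117×10³⁰/(4π×2.48123×10¹⁰)) = 4.05×10⁹ m.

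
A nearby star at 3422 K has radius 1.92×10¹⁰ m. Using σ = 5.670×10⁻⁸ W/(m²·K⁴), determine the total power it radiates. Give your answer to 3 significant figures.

P ≈ 3.60×10²⁸ W

Surface area A = 4πR² = 4π(1.92×10¹⁰ m)² = 4.63247×10²¹ m².
P = σAT⁴ = 5.670×10⁻⁸ × 4.63247×10²¹ × (3422)⁴ = 3.60×10²⁸ W.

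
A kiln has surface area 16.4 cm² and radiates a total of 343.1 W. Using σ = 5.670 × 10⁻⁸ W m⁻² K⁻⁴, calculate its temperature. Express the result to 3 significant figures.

T ≈ 1.39×10³ K

Area A = 16.4 cm² = 1.64×10⁻³ m².
P = σAT⁴ ⇒ T = (P/(σA))^(1/4) = (343.1/(5.670×10⁻⁸×1.64×10⁻³))^(1/4) = 1.39×10³ K.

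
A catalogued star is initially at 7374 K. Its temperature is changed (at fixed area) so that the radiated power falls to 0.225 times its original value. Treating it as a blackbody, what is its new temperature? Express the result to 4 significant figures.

P ∝ T⁴, so T₂/T₁ = (P₂/P₁)^(1/4) = (0.225)^(1/4) = 0.688725.
T₂ = 7374 × 0.688725 = 5079 K.

T₂ ≈ 5079 K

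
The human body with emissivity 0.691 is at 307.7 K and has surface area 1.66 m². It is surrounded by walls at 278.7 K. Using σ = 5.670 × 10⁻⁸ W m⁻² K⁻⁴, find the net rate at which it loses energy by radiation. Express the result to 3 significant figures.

Area A = 1.66 m².
Net radiated power P_net = εσA(T⁴ − T₀⁴) = 0.691×5.670×10⁻⁸×1.66×(307.7⁴ − 278.7⁴).
T⁴ − T₀⁴ = 8.96417×10⁹ − 6.03320×10⁹ = 2.93097×10⁹ K⁴, so P_net = 191 W.

Net loss ≈ 191 W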